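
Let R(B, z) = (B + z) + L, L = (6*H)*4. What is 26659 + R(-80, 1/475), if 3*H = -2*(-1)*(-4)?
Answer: 12594626/475 ≈ 26515.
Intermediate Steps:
H = -8/3 (H = (-2*(-1)*(-4))/3 = (2*(-4))/3 = (⅓)*(-8) = -8/3 ≈ -2.6667)
L = -64 (L = (6*(-8/3))*4 = -16*4 = -64)
R(B, z) = -64 + B + z (R(B, z) = (B + z) - 64 = -64 + B + z)
26659 + R(-80, 1/475) = 26659 + (-64 - 80 + 1/475) = 26659 - 68399/475 = 12594626/475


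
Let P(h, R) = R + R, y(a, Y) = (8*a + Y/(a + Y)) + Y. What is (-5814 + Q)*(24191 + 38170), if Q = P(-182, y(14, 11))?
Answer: -8679279258/25 ≈ -3.4717e+8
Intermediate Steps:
y(a, Y) = Y + 8*a + Y/(Y + a) (y(a, Y) = (8*a + Y/(Y + a)) + Y = Y + 8*a + Y/(Y + a))
P(h, R) = 2*R
Q = 6172/25 (Q = 2*((11 + 11² + 8*14² + 9*11*14)/(11 + 14)) = 2*((11 + 121 + 8*196 + 1386)/25) = 2*((11 + 121 + 1568 + 1386)/25) = 2*((1/25)*3086) = 2*(3086/25) = 6172/25 ≈ 246.88)
(-5814 + Q)*(24191 + 38170) = (-5814 + 6172/25)*(24191 + 38170) = -139178/25*62361 = -8679279258/25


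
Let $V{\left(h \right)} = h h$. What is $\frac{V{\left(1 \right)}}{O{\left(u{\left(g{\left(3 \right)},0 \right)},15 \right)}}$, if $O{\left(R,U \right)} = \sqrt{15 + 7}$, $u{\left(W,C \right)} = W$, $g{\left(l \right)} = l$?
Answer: $\frac{\sqrt{22}}{22} \approx 0.2132$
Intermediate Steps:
$O{\left(R,U \right)} = \sqrt{22}$
$V{\left(h \right)} = h^{2}$
$\frac{V{\left(1 \right)}}{O{\left(u{\left(g{\left(3 \right)},0 \right)},15 \right)}} = \frac{1^{2}}{\sqrt{22}} = 1 \frac{\sqrt{22}}{22} = \frac{\sqrt{22}}{22}$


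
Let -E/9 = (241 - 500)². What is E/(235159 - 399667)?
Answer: 201243/54836 ≈ 3.6699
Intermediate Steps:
E = -603729 (E = -9*(241 - 500)² = -9*(-259)² = -9*67081 = -603729)
E/(235159 - 399667) = -603729/(235159 - 399667) = -603729/(-164508) = -603729*(-1/164508) = 201243/54836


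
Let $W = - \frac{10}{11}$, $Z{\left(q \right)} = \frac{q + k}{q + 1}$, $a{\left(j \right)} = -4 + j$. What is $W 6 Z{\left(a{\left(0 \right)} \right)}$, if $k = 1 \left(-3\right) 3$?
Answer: $- \frac{260}{11} \approx -23.636$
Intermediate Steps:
$k = -9$ ($k = \left(-3\right) 3 = -9$)
$Z{\left(q \right)} = \frac{-9 + q}{1 + q}$ ($Z{\left(q \right)} = \frac{q - 9}{q + 1} = \frac{-9 + q}{1 + q}$)
$W = - \frac{10}{11}$ ($W = \left(-10\right) \frac{1}{11} = - \frac{10}{11} \approx -0.90909$)
$W 6 Z{\left(a{\left(0 \right)} \right)} = \left(- \frac{10}{11}\right) 6 \frac{-9 + \left(-4 + 0\right)}{1 + \left(-4 + 0\right)} = - \frac{60 \frac{-9 - 4}{1 - 4}}{11} = - \frac{60 \frac{1}{-3} \left(-13\right)}{11} = - \frac{60 \left(\left(- \frac{1}{3}\right) \left(-13\right)\right)}{11} = \left(- \frac{60}{11}\right) \frac{13}{3} = - \frac{260}{11}$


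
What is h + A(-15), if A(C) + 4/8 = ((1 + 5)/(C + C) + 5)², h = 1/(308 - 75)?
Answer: 262641/11650 ≈ 22.544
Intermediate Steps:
h = 1/233 ≈ 0.0042918
A(C) = -½ + (5 + 3/C)² (A(C) = -½ + ((1 + 5)/(C + C) + 5)² = -½ + (6/((2*C)) + 5)² = -½ + (6*(1/(2*C)) + 5)² = -½ + (3/C + 5)² = -½ + (5 + 3/C)²)
h + A(-15) = 1/233 + (49/2 + 9/(-15)² + 30/(-15)) = 1/233 + (49/2 + 9*(1/225) + 30*(-1/15)) = 1/233 + (49/2 + 1/25 - 2) = 1/233 + 1127/50 = 262641/11650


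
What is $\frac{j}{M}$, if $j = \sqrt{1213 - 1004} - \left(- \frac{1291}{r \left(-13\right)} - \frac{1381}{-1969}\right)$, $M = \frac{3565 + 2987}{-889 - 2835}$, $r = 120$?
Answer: $\frac{624613087}{718763760} - \frac{133 \sqrt{209}}{234} \approx -7.3479$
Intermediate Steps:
$M = - \frac{234}{133}$ ($M = \frac{6552}{-3724} = 6552 \left(- \frac{1}{3724}\right) = - \frac{234}{133} \approx -1.7594$)
$j = - \frac{4696339}{3071640} + \sqrt{209}$ ($j = \sqrt{1213 - 1004} - \left(- \frac{1291}{120 \left(-13\right)} - \frac{1381}{-1969}\right) = \sqrt{209} - \left(- \frac{1291}{-1560} - - \frac{1381}{1969}\right) = \sqrt{209} - \left(\left(-1291\right) \left(- \frac{1}{1560}\right) + \frac{1381}{1969}\right) = \sqrt{209} - \left(\frac{1291}{1560} + \frac{1381}{1969}\right) = \sqrt{209} - \frac{4696339}{3071640} = - \frac{4696339}{3071640} + \sqrt{209} \approx 12.928$)
$\frac{j}{M} = \frac{- \frac{4696339}{3071640} + \sqrt{209}}{- \frac{234}{133}} = \left(- \frac{4696339}{3071640} + \sqrt{209}\right) \left(- \frac{133}{234}\right) = \frac{624613087}{718763760} - \frac{133 \sqrt{209}}{234}$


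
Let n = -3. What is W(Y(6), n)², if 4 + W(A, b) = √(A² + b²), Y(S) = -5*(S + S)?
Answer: 3625 - 24*√401 ≈ 3144.4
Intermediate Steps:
Y(S) = -10*S
W(A, b) = -4 + √(A² + b²)
W(Y(6), n)² = (-4 + √((-10*6)² + (-3)²))² = (-4 + √((-60)² + 9))² = (-4 + √(3600 + 9))² = (-4 + √3609)² = (-4 + 3*√401)²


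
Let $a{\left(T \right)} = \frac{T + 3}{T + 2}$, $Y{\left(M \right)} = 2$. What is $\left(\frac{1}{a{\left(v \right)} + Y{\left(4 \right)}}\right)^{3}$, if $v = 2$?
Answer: $\frac{64}{2197} \approx 0.029131$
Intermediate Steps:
$a{\left(T \right)} = \frac{3 + T}{2 + T}$
$\left(\frac{1}{a{\left(v \right)} + Y{\left(4 \right)}}\right)^{3} = \left(\frac{1}{\frac{3 + 2}{2 + 2} + 2}\right)^{3} = \left(\frac{1}{\frac{1}{4} \cdot 5 + 2}\right)^{3} = \left(\frac{1}{\frac{5}{4} + 2}\right)^{3} = \left(\frac{1}{\frac{13}{4}}\right)^{3} = \left(\frac{4}{13}\right)^{3} = \frac{64}{2197}$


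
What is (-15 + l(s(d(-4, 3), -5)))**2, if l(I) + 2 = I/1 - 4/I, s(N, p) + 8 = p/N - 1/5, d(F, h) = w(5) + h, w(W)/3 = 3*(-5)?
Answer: 76767369366601/126999576900 ≈ 604.47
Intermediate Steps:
w(W) = -45 (w(W) = 3*(3*(-5)) = 3*(-15) = -45)
d(F, h) = -45 + h
s(N, p) = -41/5 + p/N (s(N, p) = -8 + (p/N - 1/5) = -8 + (-1/5 + p/N) = -41/5 + p/N)
l(I) = -2 + I - 4/I (l(I) = -2 + (I/1 - 4/I) = -2 + (I*1 - 4/I) = -2 + (I - 4/I) = -2 + I - 4/I)
(-15 + l(s(d(-4, 3), -5)))**2 = (-15 + (-2 + (-41/5 - 5/(-45 + 3)) - 4/(-41/5 - 5/(-45 + 3))))**2 = (-15 + (-2 + (-41/5 - 5/(-42)) - 4/(-41/5 - 5/(-42))))**2 = (-15 + (-2 + (-41/5 - 5*(-1/42)) - 4/(-41/5 - 5*(-1/42))))**2 = (-15 + (-2 + (-41/5 + 5/42) - 4/(-41/5 + 5/42)))**2 = (-15 + (-2 - 1697/210 - 4/(-1697/210)))**2 = (-15 + (-2 - 1697/210 - 4*(-210/1697)))**2 = (-15 + (-2 - 1697/210 + 840/1697))**2 = (-15 - 3416149/356370)**2 = (-8761699/356370)**2 = 76767369366601/126999576900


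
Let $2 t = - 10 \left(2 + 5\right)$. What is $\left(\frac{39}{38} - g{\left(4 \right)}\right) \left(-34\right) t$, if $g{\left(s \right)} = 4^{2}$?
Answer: $- \frac{338555}{19} \approx -17819.0$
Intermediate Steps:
$g{\left(s \right)} = 16$
$t = -35$ ($t = \frac{\left(-10\right) \left(2 + 5\right)}{2} = \frac{\left(-10\right) 7}{2} = \frac{1}{2} \left(-70\right) = -35$)
$\left(\frac{39}{38} - g{\left(4 \right)}\right) \left(-34\right) t = \left(\frac{39}{38} - 16\right) \left(-34\right) \left(-35\right) = \left(- \frac{569}{38}\right) \left(-34\right) \left(-35\right) = \frac{9673}{19} \left(-35\right) = - \frac{338555}{19}$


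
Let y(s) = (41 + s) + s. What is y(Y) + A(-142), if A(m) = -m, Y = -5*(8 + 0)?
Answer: 103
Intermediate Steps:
Y = -40 (Y = -5*8 = -40)
y(s) = 41 + 2*s
y(Y) + A(-142) = (41 + 2*(-40)) - 1*(-142) = (41 - 80) + 142 = -39 + 142 = 103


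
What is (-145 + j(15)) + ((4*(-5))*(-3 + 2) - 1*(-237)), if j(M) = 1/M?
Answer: 1681/15 ≈ 112.07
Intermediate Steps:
(-145 + j(15)) + ((4*(-5))*(-3 + 2) - 1*(-237)) = (-145 + 1/15) + ((4*(-5))*(-3 + 2) - 1*(-237)) = (-145 + 1/15) + (-20*(-1) + 237) = -2174/15 + (20 + 237) = -2174/15 + 257 = 1681/15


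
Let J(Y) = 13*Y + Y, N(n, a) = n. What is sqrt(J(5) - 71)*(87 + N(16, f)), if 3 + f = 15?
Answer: 103*I ≈ 103.0*I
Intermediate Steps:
f = 12 (f = -3 + 15 = 12)
J(Y) = 14*Y
sqrt(J(5) - 71)*(87 + N(16, f)) = sqrt(14*5 - 71)*(87 + 16) = sqrt(70 - 71)*103 = sqrt(-1)*103 = I*103 = 103*I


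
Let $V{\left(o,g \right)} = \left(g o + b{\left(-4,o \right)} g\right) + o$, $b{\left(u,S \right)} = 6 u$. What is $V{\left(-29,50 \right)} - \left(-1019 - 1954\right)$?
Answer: $294$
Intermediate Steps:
$V{\left(o,g \right)} = o - 24 g + g o$ ($V{\left(o,g \right)} = \left(g o + 6 \left(-4\right) g\right) + o = \left(g o - 24 g\right) + o = \left(- 24 g + g o\right) + o = o - 24 g + g o$)
$V{\left(-29,50 \right)} - \left(-1019 - 1954\right) = \left(-29 - 1200 + 50 \left(-29\right)\right) - \left(-1019 - 1954\right) = \left(-29 - 1200 - 1450\right) - -2973 = -2679 + 2973 = 294$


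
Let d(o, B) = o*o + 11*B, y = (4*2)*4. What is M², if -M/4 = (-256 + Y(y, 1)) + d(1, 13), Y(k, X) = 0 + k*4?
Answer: 4096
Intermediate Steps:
y = 32 (y = 8*4 = 32)
Y(k, X) = 4*k (Y(k, X) = 0 + 4*k = 4*k)
d(o, B) = o² + 11*B
M = -64 (M = -4*((-256 + 4*32) + (1² + 11*13)) = -4*((-256 + 128) + (1 + 143)) = -4*(-128 + 144) = -4*16 = -64)
M² = (-64)² = 4096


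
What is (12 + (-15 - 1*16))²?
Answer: 361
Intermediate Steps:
(12 + (-15 - 1*16))² = (12 + (-15 - 16))² = (12 - 31)² = (-19)² = 361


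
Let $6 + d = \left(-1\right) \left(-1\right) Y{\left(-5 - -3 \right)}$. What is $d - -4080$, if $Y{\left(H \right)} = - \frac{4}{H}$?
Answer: $4076$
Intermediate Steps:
$d = -4$ ($d = -6 + \left(-1\right) \left(-1\right) \left(- \frac{4}{-5 - -3}\right) = -6 + 1 \left(- \frac{4}{-5 + 3}\right) = -6 + 1 \left(- \frac{4}{-2}\right) = -6 + 1 \left(\left(-4\right) \left(- \frac{1}{2}\right)\right) = -6 + 1 \cdot 2 = -6 + 2 = -4$)
$d - -4080 = -4 - -4080 = -4 + 4080 = 4076$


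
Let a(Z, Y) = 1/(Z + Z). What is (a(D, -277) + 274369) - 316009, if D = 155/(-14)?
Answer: -6454207/155 ≈ -41640.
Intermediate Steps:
D = -155/14 (D = 155*(-1/14) = -155/14 ≈ -11.071)
a(Z, Y) = 1/(2*Z)
(a(D, -277) + 274369) - 316009 = (1/(2*(-155/14)) + 274369) - 316009 = ((½)*(-14/155) + 274369) - 316009 = (-7/155 + 274369) - 316009 = 42527188/155 - 316009 = -6454207/155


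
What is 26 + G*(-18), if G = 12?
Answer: -190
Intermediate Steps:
26 + G*(-18) = 26 + 12*(-18) = 26 - 216 = -190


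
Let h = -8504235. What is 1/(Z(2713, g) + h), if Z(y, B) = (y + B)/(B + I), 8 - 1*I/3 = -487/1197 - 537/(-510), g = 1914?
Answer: -131323067/1116801908839335 ≈ -1.1759e-7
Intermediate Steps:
I = 1496447/67830 (I = 24 - 3*(-487/1197 - 537/(-510)) = 24 - 3*(-487*1/1197 - 537*(-1/510)) = 24 - 3*(-487/1197 + 179/170) = 24 - 3*131473/203490 = 24 - 131473/67830 = 1496447/67830 ≈ 22.062)
Z(y, B) = (B + y)/(1496447/67830 + B) (Z(y, B) = (y + B)/(B + 1496447/67830) = (B + y)/(1496447/67830 + B))
1/(Z(2713, g) + h) = 1/(67830*(1914 + 2713)/(1496447 + 67830*1914) - 8504235) = 1/(67830*4627/(1496447 + 129826620) - 8504235) = 1/(67830*4627/131323067 - 8504235) = 1/(67830*(1/131323067)*4627 - 8504235) = 1/(313849410/131323067 - 8504235) = 1/(-1116801908839335/131323067) = -131323067/1116801908839335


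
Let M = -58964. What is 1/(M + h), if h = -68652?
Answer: -1/127616 ≈ -7.8360e-6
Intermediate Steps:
1/(M + h) = 1/(-58964 - 68652) = 1/(-127616) = -1/127616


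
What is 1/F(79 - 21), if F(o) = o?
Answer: 1/58 ≈ 0.017241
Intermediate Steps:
1/F(79 - 21) = 1/(79 - 21) = 1/58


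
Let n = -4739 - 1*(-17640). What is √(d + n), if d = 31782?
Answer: √44683 ≈ 211.38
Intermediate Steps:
n = 12901 (n = -4739 + 17640 = 12901)
√(d + n) = √(31782 + 12901) = √44683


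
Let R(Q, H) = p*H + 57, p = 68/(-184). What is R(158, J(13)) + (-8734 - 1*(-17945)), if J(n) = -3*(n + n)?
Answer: 213827/23 ≈ 9296.8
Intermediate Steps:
p = -17/46 (p = 68*(-1/184) = -17/46 ≈ -0.36957)
J(n) = -6*n
R(Q, H) = 57 - 17*H/46 (R(Q, H) = -17*H/46 + 57 = 57 - 17*H/46)
R(158, J(13)) + (-8734 - 1*(-17945)) = (57 - (-51)*13/23) + (-8734 - 1*(-17945)) = (57 - 17/46*(-78)) + (-8734 + 17945) = (57 + 663/23) + 9211 = 1974/23 + 9211 = 213827/23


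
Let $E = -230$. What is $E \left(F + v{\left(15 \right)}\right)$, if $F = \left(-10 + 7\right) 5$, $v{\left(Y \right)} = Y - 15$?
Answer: $3450$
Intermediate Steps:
$v{\left(Y \right)} = -15 + Y$
$F = -15$ ($F = \left(-3\right) 5 = -15$)
$E \left(F + v{\left(15 \right)}\right) = - 230 \left(-15 + \left(-15 + 15\right)\right) = - 230 \left(-15 + 0\right) = \left(-230\right) \left(-15\right) = 3450$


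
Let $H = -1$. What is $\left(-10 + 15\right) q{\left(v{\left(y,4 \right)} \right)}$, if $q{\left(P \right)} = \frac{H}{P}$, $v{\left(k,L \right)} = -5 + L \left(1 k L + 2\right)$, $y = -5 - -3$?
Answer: $\frac{5}{29} \approx 0.17241$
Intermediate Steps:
$y = -2$ ($y = -5 + 3 = -2$)
$v{\left(k,L \right)} = -5 + L \left(2 + L k\right)$ ($v{\left(k,L \right)} = -5 + L \left(k L + 2\right) = -5 + L \left(L k + 2\right) = -5 + L \left(2 + L k\right)$)
$q{\left(P \right)} = - \frac{1}{P}$
$\left(-10 + 15\right) q{\left(v{\left(y,4 \right)} \right)} = \left(-10 + 15\right) \left(- \frac{1}{-5 + 2 \cdot 4 - 2 \cdot 4^{2}}\right) = 5 \left(- \frac{1}{-5 + 8 - 32}\right) = 5 \left(- \frac{1}{-29}\right) = 5 \left(\left(-1\right) \left(- \frac{1}{29}\right)\right) = 5 \cdot \frac{1}{29} = \frac{5}{29}$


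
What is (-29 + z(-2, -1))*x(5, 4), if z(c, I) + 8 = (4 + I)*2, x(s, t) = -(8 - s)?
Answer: 93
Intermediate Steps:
x(s, t) = -8 + s
z(c, I) = 2*I (z(c, I) = -8 + (4 + I)*2 = -8 + (8 + 2*I) = 2*I)
(-29 + z(-2, -1))*x(5, 4) = (-29 + 2*(-1))*(-8 + 5) = (-29 - 2)*(-3) = -31*(-3) = 93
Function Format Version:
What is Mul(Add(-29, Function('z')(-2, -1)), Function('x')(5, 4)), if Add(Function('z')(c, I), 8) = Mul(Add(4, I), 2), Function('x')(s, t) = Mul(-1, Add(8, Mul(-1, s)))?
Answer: 93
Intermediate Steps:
Function('x')(s, t) = Add(-8, s)
Function('z')(c, I) = Mul(2, I) (Function('z')(c, I) = Add(-8, Mul(Add(4, I), 2)) = Add(-8, Add(8, Mul(2, I))) = Mul(2, I))
Mul(Add(-29, Function('z')(-2, -1)), Function('x')(5, 4)) = Mul(Add(-29, Mul(2, -1)), Add(-8, 5)) = Mul(Add(-29, -2), -3) = Mul(-31, -3) = 93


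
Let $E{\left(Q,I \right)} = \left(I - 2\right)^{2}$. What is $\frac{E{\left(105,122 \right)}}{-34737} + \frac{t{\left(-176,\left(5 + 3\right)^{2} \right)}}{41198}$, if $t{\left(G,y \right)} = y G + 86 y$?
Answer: $- \frac{132222720}{238515821} \approx -0.55436$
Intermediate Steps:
$E{\left(Q,I \right)} = \left(-2 + I\right)^{2}$
$t{\left(G,y \right)} = 86 y + G y$ ($t{\left(G,y \right)} = G y + 86 y = 86 y + G y$)
$\frac{E{\left(105,122 \right)}}{-34737} + \frac{t{\left(-176,\left(5 + 3\right)^{2} \right)}}{41198} = \frac{\left(-2 + 122\right)^{2}}{-34737} + \frac{\left(5 + 3\right)^{2} \left(86 - 176\right)}{41198} = 120^{2} \left(- \frac{1}{34737}\right) + 8^{2} \left(-90\right) \frac{1}{41198} = 14400 \left(- \frac{1}{34737}\right) + 64 \left(-90\right) \frac{1}{41198} = - \frac{4800}{11579} - \frac{2880}{20599} = - \frac{132222720}{238515821}$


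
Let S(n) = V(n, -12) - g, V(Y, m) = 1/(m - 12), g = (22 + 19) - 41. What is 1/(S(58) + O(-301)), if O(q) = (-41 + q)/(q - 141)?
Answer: 5304/3883 ≈ 1.3660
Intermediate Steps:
g = 0 (g = 41 - 41 = 0)
V(Y, m) = 1/(-12 + m)
S(n) = -1/24 (S(n) = 1/(-12 - 12) - 1*0 = 1/(-24) + 0 = -1/24 + 0 = -1/24)
O(q) = (-41 + q)/(-141 + q)
1/(S(58) + O(-301)) = 1/(-1/24 + (-41 - 301)/(-141 - 301)) = 1/(-1/24 - 342/(-442)) = 1/(-1/24 - 1/442*(-342)) = 1/(-1/24 + 171/221) = 1/(3883/5304) = 5304/3883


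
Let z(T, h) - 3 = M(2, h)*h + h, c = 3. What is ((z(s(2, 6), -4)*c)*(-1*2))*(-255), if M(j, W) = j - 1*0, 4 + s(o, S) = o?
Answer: -13770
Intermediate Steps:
s(o, S) = -4 + o
M(j, W) = j (M(j, W) = j + 0 = j)
z(T, h) = 3 + 3*h (z(T, h) = 3 + (2*h + h) = 3 + 3*h)
((z(s(2, 6), -4)*c)*(-1*2))*(-255) = (((3 + 3*(-4))*3)*(-1*2))*(-255) = (((3 - 12)*3)*(-2))*(-255) = (-9*3*(-2))*(-255) = -27*(-2)*(-255) = 54*(-255) = -13770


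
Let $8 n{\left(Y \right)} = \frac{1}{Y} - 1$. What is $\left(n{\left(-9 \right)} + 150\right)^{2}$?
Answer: $\frac{29106025}{1296} \approx 22458.0$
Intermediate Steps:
$n{\left(Y \right)} = - \frac{1}{8} + \frac{1}{8 Y}$ ($n{\left(Y \right)} = \frac{\frac{1}{Y} - 1}{8} = \frac{-1 + \frac{1}{Y}}{8} = - \frac{1}{8} + \frac{1}{8 Y}$)
$\left(n{\left(-9 \right)} + 150\right)^{2} = \left(\frac{1 - -9}{8 \left(-9\right)} + 150\right)^{2} = \left(\frac{1}{8} \left(- \frac{1}{9}\right) \left(1 + 9\right) + 150\right)^{2} = \left(\frac{1}{8} \left(- \frac{1}{9}\right) 10 + 150\right)^{2} = \left(- \frac{5}{36} + 150\right)^{2} = \left(\frac{5395}{36}\right)^{2} = \frac{29106025}{1296}$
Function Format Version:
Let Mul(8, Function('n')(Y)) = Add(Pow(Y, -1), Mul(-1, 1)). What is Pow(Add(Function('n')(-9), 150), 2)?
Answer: Rational(29106025, 1296) ≈ 22458.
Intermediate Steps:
Function('n')(Y) = Add(Rational(-1, 8), Mul(Rational(1, 8), Pow(Y, -1))) (Function('n')(Y) = Mul(Rational(1, 8), Add(Pow(Y, -1), Mul(-1, 1))) = Mul(Rational(1, 8), Add(Pow(Y, -1), -1)) = Mul(Rational(1, 8), Add(-1, Pow(Y, -1))) = Add(Rational(-1, 8), Mul(Rational(1, 8), Pow(Y, -1))))
Pow(Add(Function('n')(-9), 150), 2) = Pow(Add(Mul(Rational(1, 8), Pow(-9, -1), Add(1, Mul(-1, -9))), 150), 2) = Pow(Add(Mul(Rational(1, 8), Rational(-1, 9), Add(1, 9)), 150), 2) = Pow(Add(Mul(Rational(1, 8), Rational(-1, 9), 10), 150), 2) = Pow(Add(Rational(-5, 36), 150), 2) = Pow(Rational(5395, 36), 2) = Rational(29106025, 1296)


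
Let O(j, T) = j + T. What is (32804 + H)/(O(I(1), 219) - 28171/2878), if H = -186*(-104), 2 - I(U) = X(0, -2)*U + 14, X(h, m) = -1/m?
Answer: 18760243/70767 ≈ 265.10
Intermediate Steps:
I(U) = -12 - U/2 (I(U) = 2 - ((-1/(-2))*U + 14) = 2 - ((-1*(-½))*U + 14) = 2 - (U/2 + 14) = 2 - (14 + U/2) = 2 + (-14 - U/2) = -12 - U/2)
H = 19344
O(j, T) = T + j
(32804 + H)/(O(I(1), 219) - 28171/2878) = (32804 + 19344)/((219 + (-12 - ½*1)) - 28171/2878) = 52148/((219 + (-12 - ½)) - 28171*1/2878) = 52148/((219 - 25/2) - 28171/2878) = 52148/(413/2 - 28171/2878) = 52148/(283068/1439) = 52148*(1439/283068) = 18760243/70767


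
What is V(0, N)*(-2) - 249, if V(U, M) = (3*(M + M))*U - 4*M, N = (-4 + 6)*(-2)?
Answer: -281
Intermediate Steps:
N = -4 (N = 2*(-2) = -4)
V(U, M) = -4*M + 6*M*U (V(U, M) = (3*(2*M))*U - 4*M = (6*M)*U - 4*M = 6*M*U - 4*M = -4*M + 6*M*U)
V(0, N)*(-2) - 249 = (2*(-4)*(-2 + 3*0))*(-2) - 249 = (2*(-4)*(-2 + 0))*(-2) - 249 = (2*(-4)*(-2))*(-2) - 249 = 16*(-2) - 249 = -32 - 249 = -281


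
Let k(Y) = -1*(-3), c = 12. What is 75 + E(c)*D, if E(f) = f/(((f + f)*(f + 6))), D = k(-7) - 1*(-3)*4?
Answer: 905/12 ≈ 75.417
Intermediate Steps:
k(Y) = 3
D = 15 (D = 3 - 1*(-3)*4 = 3 - (-3)*4 = 3 - 1*(-12) = 3 + 12 = 15)
E(f) = 1/(2*(6 + f)) (E(f) = f/(((2*f)*(6 + f))) = f/((2*f*(6 + f))) = f*(1/(2*f*(6 + f))) = 1/(2*(6 + f)))
75 + E(c)*D = 75 + (1/(2*(6 + 12)))*15 = 75 + ((½)/18)*15 = 75 + ((½)*(1/18))*15 = 75 + (1/36)*15 = 75 + 5/12 = 905/12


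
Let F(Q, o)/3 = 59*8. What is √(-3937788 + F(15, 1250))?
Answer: 22*I*√8133 ≈ 1984.0*I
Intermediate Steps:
F(Q, o) = 1416 (F(Q, o) = 3*(59*8) = 3*472 = 1416)
√(-3937788 + F(15, 1250)) = √(-3937788 + 1416) = √(-3936372) = 22*I*√8133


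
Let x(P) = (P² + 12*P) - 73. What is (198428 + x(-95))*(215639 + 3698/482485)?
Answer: 4291548612613024/96497 ≈ 4.4473e+10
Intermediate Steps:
x(P) = -73 + P² + 12*P
(198428 + x(-95))*(215639 + 3698/482485) = (198428 + (-73 + (-95)² + 12*(-95)))*(215639 + 3698/482485) = (198428 + (-73 + 9025 - 1140))*(215639 + 3698*(1/482485)) = (198428 + 7812)*(215639 + 3698/482485) = 206240*(104042586613/482485) = 4291548612613024/96497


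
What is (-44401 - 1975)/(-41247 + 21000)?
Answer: 2728/1191 ≈ 2.2905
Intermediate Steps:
(-44401 - 1975)/(-41247 + 21000) = -46376/(-20247) = -46376*(-1/20247) = 2728/1191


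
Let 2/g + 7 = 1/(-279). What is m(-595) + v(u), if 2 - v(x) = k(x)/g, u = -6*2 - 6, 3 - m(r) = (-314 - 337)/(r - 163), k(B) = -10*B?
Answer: 14908629/23498 ≈ 634.46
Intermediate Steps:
m(r) = 3 + 651/(-163 + r) (m(r) = 3 - (-314 - 337)/(r - 163) = 3 - (-651)/(-163 + r) = 3 + 651/(-163 + r))
g = -279/977 (g = 2/(-7 + 1/(-279)) = 2/(-7 - 1/279) = 2/(-1954/279) = 2*(-279/1954) = -279/977 ≈ -0.28557)
u = -18 (u = -12 - 6 = -18)
v(x) = 2 - 9770*x/279 (v(x) = 2 - (-10*x)/(-279/977) = 2 - (-10*x)*(-977)/279 = 2 - 9770*x/279)
m(-595) + v(u) = 3*(54 - 595)/(-163 - 595) + (2 - 9770/279*(-18)) = 3*(-541)/(-758) + (2 + 19540/31) = 3*(-1/758)*(-541) + 19602/31 = 1623/758 + 19602/31 = 14908629/23498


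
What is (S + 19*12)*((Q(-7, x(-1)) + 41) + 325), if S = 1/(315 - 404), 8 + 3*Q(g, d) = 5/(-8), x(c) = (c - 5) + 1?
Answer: 58945355/712 ≈ 82788.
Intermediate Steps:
x(c) = -4 + c (x(c) = (-5 + c) + 1 = -4 + c)
Q(g, d) = -23/8 (Q(g, d) = -8/3 + (5/(-8))/3 = -8/3 + (5*(-1/8))/3 = -8/3 + (1/3)*(-5/8) = -8/3 - 5/24 = -23/8)
S = -1/89 (S = 1/(-89) = -1/89 ≈ -0.011236)
(S + 19*12)*((Q(-7, x(-1)) + 41) + 325) = (-1/89 + 19*12)*((-23/8 + 41) + 325) = (-1/89 + 228)*(305/8 + 325) = (20291/89)*(2905/8) = 58945355/712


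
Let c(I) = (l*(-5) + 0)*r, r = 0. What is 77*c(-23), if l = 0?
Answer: 0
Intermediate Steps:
c(I) = 0 (c(I) = (0*(-5) + 0)*0 = (0 + 0)*0 = 0*0 = 0)
77*c(-23) = 77*0 = 0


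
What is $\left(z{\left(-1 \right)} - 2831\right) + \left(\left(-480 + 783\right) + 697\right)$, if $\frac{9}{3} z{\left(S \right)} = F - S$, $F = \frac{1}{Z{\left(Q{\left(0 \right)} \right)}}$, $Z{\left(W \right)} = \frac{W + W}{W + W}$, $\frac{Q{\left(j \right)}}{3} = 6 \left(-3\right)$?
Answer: $- \frac{5491}{3} \approx -1830.3$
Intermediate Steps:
$Q{\left(j \right)} = -54$ ($Q{\left(j \right)} = 3 \cdot 6 \left(-3\right) = 3 \left(-18\right) = -54$)
$Z{\left(W \right)} = 1$ ($Z{\left(W \right)} = \frac{2 W}{2 W} = 2 W \frac{1}{2 W} = 1$)
$F = 1$ ($F = 1^{-1} = 1$)
$z{\left(S \right)} = \frac{1}{3} - \frac{S}{3}$ ($z{\left(S \right)} = \frac{1 - S}{3} = \frac{1}{3} - \frac{S}{3}$)
$\left(z{\left(-1 \right)} - 2831\right) + \left(\left(-480 + 783\right) + 697\right) = \left(\left(\frac{1}{3} - - \frac{1}{3}\right) - 2831\right) + \left(\left(-480 + 783\right) + 697\right) = \left(\left(\frac{1}{3} + \frac{1}{3}\right) - 2831\right) + \left(303 + 697\right) = \left(\frac{2}{3} - 2831\right) + 1000 = - \frac{8491}{3} + 1000 = - \frac{5491}{3}$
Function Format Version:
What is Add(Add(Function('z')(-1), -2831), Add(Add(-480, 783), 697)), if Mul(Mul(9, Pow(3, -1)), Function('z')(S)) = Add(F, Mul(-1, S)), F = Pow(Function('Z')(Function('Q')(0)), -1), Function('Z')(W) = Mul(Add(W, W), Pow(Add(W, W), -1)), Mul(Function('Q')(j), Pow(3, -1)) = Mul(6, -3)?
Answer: Rational(-5491, 3) ≈ -1830.3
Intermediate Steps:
Function('Q')(j) = -54 (Function('Q')(j) = Mul(3, Mul(6, -3)) = Mul(3, -18) = -54)
Function('Z')(W) = 1 (Function('Z')(W) = Mul(Mul(2, W), Pow(Mul(2, W), -1)) = Mul(Mul(2, W), Mul(Rational(1, 2), Pow(W, -1))) = 1)
F = 1 (F = Pow(1, -1) = 1)
Function('z')(S) = Add(Rational(1, 3), Mul(Rational(-1, 3), S)) (Function('z')(S) = Mul(Rational(1, 3), Add(1, Mul(-1, S))) = Add(Rational(1, 3), Mul(Rational(-1, 3), S)))
Add(Add(Function('z')(-1), -2831), Add(Add(-480, 783), 697)) = Add(Add(Add(Rational(1, 3), Mul(Rational(-1, 3), -1)), -2831), Add(Add(-480, 783), 697)) = Add(Add(Add(Rational(1, 3), Rational(1, 3)), -2831), Add(303, 697)) = Add(Add(Rational(2, 3), -2831), 1000) = Add(Rational(-8491, 3), 1000) = Rational(-5491, 3)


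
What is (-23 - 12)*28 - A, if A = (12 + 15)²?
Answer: -1709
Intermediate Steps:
A = 729 (A = 27² = 729)
(-23 - 12)*28 - A = (-23 - 12)*28 - 1*729 = -35*28 - 729 = -980 - 729 = -1709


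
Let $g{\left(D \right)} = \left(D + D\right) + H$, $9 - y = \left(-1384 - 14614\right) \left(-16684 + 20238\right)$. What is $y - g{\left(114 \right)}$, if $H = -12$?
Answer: $56856685$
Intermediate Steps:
$y = 56856901$ ($y = 9 - \left(-1384 - 14614\right) \left(-16684 + 20238\right) = 9 - \left(-15998\right) 3554 = 9 - -56856892 = 9 + 56856892 = 56856901$)
$g{\left(D \right)} = -12 + 2 D$ ($g{\left(D \right)} = \left(D + D\right) - 12 = 2 D - 12 = -12 + 2 D$)
$y - g{\left(114 \right)} = 56856901 - \left(-12 + 2 \cdot 114\right) = 56856901 - \left(-12 + 228\right) = 56856901 - 216 = 56856685$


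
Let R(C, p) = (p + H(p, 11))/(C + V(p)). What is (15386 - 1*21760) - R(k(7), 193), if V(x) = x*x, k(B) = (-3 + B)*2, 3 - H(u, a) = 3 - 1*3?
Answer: -237476314/37257 ≈ -6374.0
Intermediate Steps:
H(u, a) = 3 (H(u, a) = 3 - (3 - 1*3) = 3 - (3 - 3) = 3 - 1*0 = 3 + 0 = 3)
k(B) = -6 + 2*B
V(x) = x²
R(C, p) = (3 + p)/(C + p²) (R(C, p) = (p + 3)/(C + p²) = (3 + p)/(C + p²))
(15386 - 1*21760) - R(k(7), 193) = (15386 - 1*21760) - (3 + 193)/((-6 + 2*7) + 193²) = (15386 - 21760) - 196/((-6 + 14) + 37249) = -6374 - 196/(8 + 37249) = -6374 - 196/37257 = -237476314/37257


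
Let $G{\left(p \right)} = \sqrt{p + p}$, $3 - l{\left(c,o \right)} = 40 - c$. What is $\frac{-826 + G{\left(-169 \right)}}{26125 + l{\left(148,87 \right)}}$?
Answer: $- \frac{59}{1874} + \frac{13 i \sqrt{2}}{26236} \approx -0.031483 + 0.00070075 i$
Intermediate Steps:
$l{\left(c,o \right)} = -37 + c$ ($l{\left(c,o \right)} = 3 - \left(40 - c\right) = 3 + \left(-40 + c\right) = -37 + c$)
$G{\left(p \right)} = \sqrt{2} \sqrt{p}$ ($G{\left(p \right)} = \sqrt{2 p} = \sqrt{2} \sqrt{p}$)
$\frac{-826 + G{\left(-169 \right)}}{26125 + l{\left(148,87 \right)}} = \frac{-826 + \sqrt{2} \sqrt{-169}}{26125 + \left(-37 + 148\right)} = \frac{-826 + \sqrt{2} \cdot 13 i}{26125 + 111} = \frac{-826 + 13 i \sqrt{2}}{26236} = \left(-826 + 13 i \sqrt{2}\right) \frac{1}{26236} = - \frac{59}{1874} + \frac{13 i \sqrt{2}}{26236}$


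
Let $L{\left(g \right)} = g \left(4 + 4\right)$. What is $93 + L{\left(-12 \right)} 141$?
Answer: $-13443$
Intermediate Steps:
$L{\left(g \right)} = 8 g$ ($L{\left(g \right)} = g 8 = 8 g$)
$93 + L{\left(-12 \right)} 141 = 93 + 8 \left(-12\right) 141 = 93 - 13536 = -13443$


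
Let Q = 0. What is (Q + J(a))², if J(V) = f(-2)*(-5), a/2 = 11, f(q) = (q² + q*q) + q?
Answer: 900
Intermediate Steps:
f(q) = q + 2*q² (f(q) = (q² + q²) + q = 2*q² + q = q + 2*q²)
a = 22 (a = 2*11 = 22)
J(V) = -30 (J(V) = -2*(1 + 2*(-2))*(-5) = -2*(1 - 4)*(-5) = -2*(-3)*(-5) = 6*(-5) = -30)
(Q + J(a))² = (0 - 30)² = (-30)² = 900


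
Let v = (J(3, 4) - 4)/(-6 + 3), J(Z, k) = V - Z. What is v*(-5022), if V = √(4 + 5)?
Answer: -6696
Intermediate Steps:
V = 3 (V = √9 = 3)
J(Z, k) = 3 - Z
v = 4/3 (v = ((3 - 1*3) - 4)/(-6 + 3) = ((3 - 3) - 4)/(-3) = (0 - 4)*(-⅓) = -4*(-⅓) = 4/3 ≈ 1.3333)
v*(-5022) = (4/3)*(-5022) = -6696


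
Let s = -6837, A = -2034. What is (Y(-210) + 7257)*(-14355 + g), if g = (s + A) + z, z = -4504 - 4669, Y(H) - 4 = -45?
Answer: -233791184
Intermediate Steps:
Y(H) = -41 (Y(H) = 4 - 45 = -41)
z = -9173
g = -18044 (g = (-6837 - 2034) - 9173 = -8871 - 9173 = -18044)
(Y(-210) + 7257)*(-14355 + g) = (-41 + 7257)*(-14355 - 18044) = 7216*(-32399) = -233791184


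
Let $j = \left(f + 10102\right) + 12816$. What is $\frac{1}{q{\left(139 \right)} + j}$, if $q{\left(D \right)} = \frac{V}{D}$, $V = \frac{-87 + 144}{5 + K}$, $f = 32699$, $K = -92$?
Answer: $\frac{4031}{224192108} \approx 1.798 \cdot 10^{-5}$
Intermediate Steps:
$V = - \frac{19}{29}$ ($V = \frac{-87 + 144}{5 - 92} = \frac{57}{-87} = 57 \left(- \frac{1}{87}\right) = - \frac{19}{29} \approx -0.65517$)
$q{\left(D \right)} = - \frac{19}{29 D}$
$j = 55617$ ($j = \left(32699 + 10102\right) + 12816 = 42801 + 12816 = 55617$)
$\frac{1}{q{\left(139 \right)} + j} = \frac{1}{- \frac{19}{29 \cdot 139} + 55617} = \frac{1}{\left(- \frac{19}{29}\right) \frac{1}{139} + 55617} = \frac{1}{- \frac{19}{4031} + 55617} = \frac{1}{\frac{224192108}{4031}} = \frac{4031}{224192108}$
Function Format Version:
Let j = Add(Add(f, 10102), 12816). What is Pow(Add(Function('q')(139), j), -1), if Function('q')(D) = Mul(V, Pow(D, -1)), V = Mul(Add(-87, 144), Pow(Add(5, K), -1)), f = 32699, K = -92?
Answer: Rational(4031, 224192108) ≈ 1.7980e-5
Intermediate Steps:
V = Rational(-19, 29) (V = Mul(Add(-87, 144), Pow(Add(5, -92), -1)) = Mul(57, Pow(-87, -1)) = Mul(57, Rational(-1, 87)) = Rational(-19, 29) ≈ -0.65517)
Function('q')(D) = Mul(Rational(-19, 29), Pow(D, -1))
j = 55617 (j = Add(Add(32699, 10102), 12816) = Add(42801, 12816) = 55617)
Pow(Add(Function('q')(139), j), -1) = Pow(Add(Mul(Rational(-19, 29), Pow(139, -1)), 55617), -1) = Pow(Add(Mul(Rational(-19, 29), Rational(1, 139)), 55617), -1) = Pow(Add(Rational(-19, 4031), 55617), -1) = Pow(Rational(224192108, 4031), -1) = Rational(4031, 224192108)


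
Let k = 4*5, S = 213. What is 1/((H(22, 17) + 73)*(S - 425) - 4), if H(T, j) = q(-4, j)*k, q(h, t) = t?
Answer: -1/87560 ≈ -1.1421e-5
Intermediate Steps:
k = 20
H(T, j) = 20*j (H(T, j) = j*20 = 20*j)
1/((H(22, 17) + 73)*(S - 425) - 4) = 1/((20*17 + 73)*(213 - 425) - 4) = 1/((340 + 73)*(-212) - 4) = 1/(413*(-212) - 4) = 1/(-87556 - 4) = 1/(-87560) = -1/87560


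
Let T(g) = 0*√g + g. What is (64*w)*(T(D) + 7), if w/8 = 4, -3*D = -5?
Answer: 53248/3 ≈ 17749.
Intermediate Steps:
D = 5/3 (D = -⅓*(-5) = 5/3 ≈ 1.6667)
w = 32 (w = 8*4 = 32)
T(g) = g (T(g) = 0 + g = g)
(64*w)*(T(D) + 7) = (64*32)*(5/3 + 7) = 2048*(26/3) = 53248/3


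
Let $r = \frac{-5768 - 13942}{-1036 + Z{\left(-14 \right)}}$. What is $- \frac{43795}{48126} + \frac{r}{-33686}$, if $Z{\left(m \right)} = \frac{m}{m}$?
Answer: $- \frac{16976240849}{18643483014} \approx -0.91057$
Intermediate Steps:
$Z{\left(m \right)} = 1$
$r = \frac{438}{23}$ ($r = \frac{-5768 - 13942}{-1036 + 1} = - \frac{19710}{-1035} = \left(-19710\right) \left(- \frac{1}{1035}\right) = \frac{438}{23} \approx 19.043$)
$- \frac{43795}{48126} + \frac{r}{-33686} = - \frac{43795}{48126} + \frac{438}{23 \left(-33686\right)} = \left(-43795\right) \frac{1}{48126} + \frac{438}{23} \left(- \frac{1}{33686}\right) = - \frac{43795}{48126} - \frac{219}{387389} = - \frac{16976240849}{18643483014}$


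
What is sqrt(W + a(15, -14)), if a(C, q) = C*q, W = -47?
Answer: I*sqrt(257) ≈ 16.031*I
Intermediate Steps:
sqrt(W + a(15, -14)) = sqrt(-47 + 15*(-14)) = sqrt(-47 - 210) = sqrt(-257) = I*sqrt(257)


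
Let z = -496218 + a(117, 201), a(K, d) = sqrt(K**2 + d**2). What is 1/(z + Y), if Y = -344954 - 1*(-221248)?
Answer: -309962/192152855843 - 3*sqrt(6010)/384305711686 ≈ -1.6137e-6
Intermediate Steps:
Y = -123706 (Y = -344954 + 221248 = -123706)
z = -496218 + 3*sqrt(6010) (z = -496218 + sqrt(117**2 + 201**2) = -496218 + sqrt(13689 + 40401) = -496218 + sqrt(54090) = -496218 + 3*sqrt(6010) ≈ -4.9599e+5)
1/(z + Y) = 1/((-496218 + 3*sqrt(6010)) - 123706) = 1/(-619924 + 3*sqrt(6010))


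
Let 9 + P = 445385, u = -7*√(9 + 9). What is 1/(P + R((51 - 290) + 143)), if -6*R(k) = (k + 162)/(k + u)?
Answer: 3711764640/1653131358621817 + 231*√2/1653131358621817 ≈ 2.2453e-6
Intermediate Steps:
u = -21*√2 ≈ -29.698
P = 445376 (P = -9 + 445385 = 445376)
R(k) = -(162 + k)/(6*(k - 21*√2)) (R(k) = -(k + 162)/(6*(k - 21*√2)) = -(162 + k)/(6*(k - 21*√2)))
1/(P + R((51 - 290) + 143)) = 1/(445376 + (-162 - ((51 - 290) + 143))/(6*(((51 - 290) + 143) - 21*√2))) = 1/(445376 + (-162 - (-239 + 143))/(6*((-239 + 143) - 21*√2))) = 1/(445376 + (-162 - 1*(-96))/(6*(-96 - 21*√2))) = 1/(445376 + (-162 + 96)/(6*(-96 - 21*√2))) = 1/(445376 + (⅙)*(-66)/(-96 - 21*√2)) = 1/(445376 - 11/(-96 - 21*√2))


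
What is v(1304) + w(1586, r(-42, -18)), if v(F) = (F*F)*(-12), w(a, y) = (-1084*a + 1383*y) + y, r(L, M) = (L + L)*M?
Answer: -20031608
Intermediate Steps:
r(L, M) = 2*L*M (r(L, M) = (2*L)*M = 2*L*M)
w(a, y) = -1084*a + 1384*y
v(F) = -12*F**2 (v(F) = F**2*(-12) = -12*F**2)
v(1304) + w(1586, r(-42, -18)) = -12*1304**2 + (-1084*1586 + 1384*(2*(-42)*(-18))) = -12*1700416 + (-1719224 + 1384*1512) = -20404992 + (-1719224 + 2092608) = -20404992 + 373384 = -20031608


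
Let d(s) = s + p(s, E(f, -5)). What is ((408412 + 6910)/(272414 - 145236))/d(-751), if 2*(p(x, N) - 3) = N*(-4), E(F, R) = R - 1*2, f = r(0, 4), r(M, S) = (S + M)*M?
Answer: -207661/46674326 ≈ -0.0044492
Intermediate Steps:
r(M, S) = M*(M + S) (r(M, S) = (M + S)*M = M*(M + S))
f = 0 (f = 0*(0 + 4) = 0*4 = 0)
E(F, R) = -2 + R (E(F, R) = R - 2 = -2 + R)
p(x, N) = 3 - 2*N (p(x, N) = 3 + (N*(-4))/2 = 3 + (-4*N)/2 = 3 - 2*N)
d(s) = 17 + s (d(s) = s + (3 - 2*(-2 - 5)) = s + (3 - 2*(-7)) = s + (3 + 14) = s + 17 = 17 + s)
((408412 + 6910)/(272414 - 145236))/d(-751) = ((408412 + 6910)/(272414 - 145236))/(17 - 751) = (415322/127178)/(-734) = (415322*(1/127178))*(-1/734) = (207661/63589)*(-1/734) = -207661/46674326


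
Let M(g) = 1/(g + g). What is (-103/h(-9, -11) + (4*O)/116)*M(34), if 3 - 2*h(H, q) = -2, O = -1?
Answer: -5979/9860 ≈ -0.60639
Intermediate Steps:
h(H, q) = 5/2 (h(H, q) = 3/2 - ½*(-2) = 3/2 + 1 = 5/2)
M(g) = 1/(2*g)
(-103/h(-9, -11) + (4*O)/116)*M(34) = (-103/5/2 + (4*(-1))/116)*((½)/34) = (-103*⅖ - 4*1/116)*((½)*(1/34)) = (-206/5 - 1/29)*(1/68) = -5979/145*1/68 = -5979/9860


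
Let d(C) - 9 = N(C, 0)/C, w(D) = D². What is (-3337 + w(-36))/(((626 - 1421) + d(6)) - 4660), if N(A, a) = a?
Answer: 2041/5446 ≈ 0.37477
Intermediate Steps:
d(C) = 9 (d(C) = 9 + 0/C = 9 + 0 = 9)
(-3337 + w(-36))/(((626 - 1421) + d(6)) - 4660) = (-3337 + (-36)²)/(((626 - 1421) + 9) - 4660) = (-3337 + 1296)/((-795 + 9) - 4660) = -2041/(-786 - 4660) = -2041/(-5446) = -2041*(-1/5446) = 2041/5446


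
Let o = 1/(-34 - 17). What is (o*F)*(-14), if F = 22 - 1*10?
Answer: 56/17 ≈ 3.2941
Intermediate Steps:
F = 12 (F = 22 - 10 = 12)
o = -1/51 (o = 1/(-51) = -1/51 ≈ -0.019608)
(o*F)*(-14) = -1/51*12*(-14) = -4/17*(-14) = 56/17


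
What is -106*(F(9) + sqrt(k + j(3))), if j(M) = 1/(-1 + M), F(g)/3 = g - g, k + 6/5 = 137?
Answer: -53*sqrt(13630)/5 ≈ -1237.5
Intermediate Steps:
k = 679/5 (k = -6/5 + 137 = 679/5 ≈ 135.80)
F(g) = 0 (F(g) = 3*(g - g) = 3*0 = 0)
-106*(F(9) + sqrt(k + j(3))) = -106*(0 + sqrt(679/5 + 1/(-1 + 3))) = -106*(0 + sqrt(679/5 + 1/2)) = -106*(0 + sqrt(1363/10)) = -106*(0 + sqrt(13630)/10) = -53*sqrt(13630)/5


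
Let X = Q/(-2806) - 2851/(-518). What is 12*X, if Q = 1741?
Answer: 21294204/363377 ≈ 58.601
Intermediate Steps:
X = 1774517/363377 (X = 1741/(-2806) - 2851/(-518) = 1741*(-1/2806) - 2851*(-1/518) = -1741/2806 + 2851/518 = 1774517/363377 ≈ 4.8834)
12*X = 12*(1774517/363377) = 21294204/363377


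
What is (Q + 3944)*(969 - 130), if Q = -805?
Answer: 2633621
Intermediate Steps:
(Q + 3944)*(969 - 130) = (-805 + 3944)*(969 - 130) = 3139*839 = 2633621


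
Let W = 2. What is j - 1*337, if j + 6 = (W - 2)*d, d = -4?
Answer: -343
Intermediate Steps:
j = -6 (j = -6 + (2 - 2)*(-4) = -6 + 0*(-4) = -6 + 0 = -6)
j - 1*337 = -6 - 1*337 = -6 - 337 = -343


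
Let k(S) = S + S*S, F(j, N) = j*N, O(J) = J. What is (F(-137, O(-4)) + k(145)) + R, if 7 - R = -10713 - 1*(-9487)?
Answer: 22951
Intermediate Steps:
F(j, N) = N*j
k(S) = S + S²
R = 1233 (R = 7 - (-10713 - 1*(-9487)) = 7 - (-10713 + 9487) = 7 - 1*(-1226) = 7 + 1226 = 1233)
(F(-137, O(-4)) + k(145)) + R = (-4*(-137) + 145*(1 + 145)) + 1233 = (548 + 145*146) + 1233 = (548 + 21170) + 1233 = 21718 + 1233 = 22951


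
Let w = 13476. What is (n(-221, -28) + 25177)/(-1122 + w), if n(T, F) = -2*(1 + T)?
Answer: 8539/4118 ≈ 2.0736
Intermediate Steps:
n(T, F) = -2 - 2*T
(n(-221, -28) + 25177)/(-1122 + w) = ((-2 - 2*(-221)) + 25177)/(-1122 + 13476) = ((-2 + 442) + 25177)/12354 = (440 + 25177)*(1/12354) = 25617*(1/12354) = 8539/4118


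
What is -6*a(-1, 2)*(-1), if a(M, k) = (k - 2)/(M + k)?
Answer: 0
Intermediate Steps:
a(M, k) = (-2 + k)/(M + k)
-6*a(-1, 2)*(-1) = -6*(-2 + 2)/(-1 + 2)*(-1) = -6*0/1*(-1) = -6*0*(-1) = 0*(-1) = 0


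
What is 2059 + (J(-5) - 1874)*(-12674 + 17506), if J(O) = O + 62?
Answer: -8777685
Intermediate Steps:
J(O) = 62 + O
2059 + (J(-5) - 1874)*(-12674 + 17506) = 2059 + ((62 - 5) - 1874)*(-12674 + 17506) = 2059 + (57 - 1874)*4832 = 2059 - 1817*4832 = 2059 - 8779744 = -8777685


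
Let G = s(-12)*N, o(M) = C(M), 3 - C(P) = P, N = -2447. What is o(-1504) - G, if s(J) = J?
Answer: -27857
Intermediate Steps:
C(P) = 3 - P
o(M) = 3 - M
G = 29364 (G = -12*(-2447) = 29364)
o(-1504) - G = (3 - 1*(-1504)) - 1*29364 = (3 + 1504) - 29364 = 1507 - 29364 = -27857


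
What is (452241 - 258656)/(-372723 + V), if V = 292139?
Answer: -27655/11512 ≈ -2.4023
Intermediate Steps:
(452241 - 258656)/(-372723 + V) = (452241 - 258656)/(-372723 + 292139) = 193585/(-80584) = 193585*(-1/80584) = -27655/11512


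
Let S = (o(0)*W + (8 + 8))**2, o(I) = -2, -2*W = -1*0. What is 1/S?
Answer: 1/256 ≈ 0.0039063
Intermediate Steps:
W = 0 (W = -(-1)*0/2 = -1/2*0 = 0)
S = 256 (S = (-2*0 + (8 + 8))**2 = (0 + 16)**2 = 16**2 = 256)
1/S = 1/256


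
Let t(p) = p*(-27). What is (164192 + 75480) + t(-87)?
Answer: 242021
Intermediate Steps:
t(p) = -27*p
(164192 + 75480) + t(-87) = (164192 + 75480) - 27*(-87) = 239672 + 2349 = 242021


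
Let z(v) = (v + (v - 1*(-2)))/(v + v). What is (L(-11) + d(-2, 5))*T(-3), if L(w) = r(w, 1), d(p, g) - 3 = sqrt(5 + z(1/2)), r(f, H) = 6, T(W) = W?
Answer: -27 - 6*sqrt(2) ≈ -35.485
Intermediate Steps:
z(v) = (2 + 2*v)/(2*v) (z(v) = (v + (v + 2))/((2*v)) = (v + (2 + v))*(1/(2*v)) = (2 + 2*v)*(1/(2*v)) = (2 + 2*v)/(2*v))
d(p, g) = 3 + 2*sqrt(2) (d(p, g) = 3 + sqrt(5 + (1 + 1/2)/(1/2)) = 3 + sqrt(5 + 2*(3/2)) = 3 + sqrt(5 + 3) = 3 + sqrt(8) = 3 + 2*sqrt(2))
L(w) = 6
(L(-11) + d(-2, 5))*T(-3) = (6 + (3 + 2*sqrt(2)))*(-3) = (9 + 2*sqrt(2))*(-3) = -27 - 6*sqrt(2)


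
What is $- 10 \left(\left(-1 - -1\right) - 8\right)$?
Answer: $80$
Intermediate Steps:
$- 10 \left(\left(-1 - -1\right) - 8\right) = - 10 \left(\left(-1 + 1\right) - 8\right) = - 10 \left(0 - 8\right) = \left(-10\right) \left(-8\right) = 80$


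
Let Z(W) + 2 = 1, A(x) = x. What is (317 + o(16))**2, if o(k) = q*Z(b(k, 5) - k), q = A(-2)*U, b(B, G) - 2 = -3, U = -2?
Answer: 97969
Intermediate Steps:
b(B, G) = -1 (b(B, G) = 2 - 3 = -1)
Z(W) = -1 (Z(W) = -2 + 1 = -1)
q = 4 (q = -2*(-2) = 4)
o(k) = -4 (o(k) = 4*(-1) = -4)
(317 + o(16))**2 = (317 - 4)**2 = 313**2 = 97969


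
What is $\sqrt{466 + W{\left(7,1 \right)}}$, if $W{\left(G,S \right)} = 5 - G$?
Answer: $4 \sqrt{29} \approx 21.541$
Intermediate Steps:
$\sqrt{466 + W{\left(7,1 \right)}} = \sqrt{466 + \left(5 - 7\right)} = \sqrt{466 - 2} = \sqrt{464} = 4 \sqrt{29}$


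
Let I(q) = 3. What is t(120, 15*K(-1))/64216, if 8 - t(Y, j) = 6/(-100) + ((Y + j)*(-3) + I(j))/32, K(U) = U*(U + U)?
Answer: 17623/51372800 ≈ 0.00034304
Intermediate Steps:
K(U) = 2*U² (K(U) = U*(2*U) = 2*U²)
t(Y, j) = 6373/800 + 3*Y/32 + 3*j/32 (t(Y, j) = 8 - (6/(-100) + ((Y + j)*(-3) + 3)/32) = 8 - (6*(-1/100) + ((-3*Y - 3*j) + 3)*(1/32)) = 8 - (-3/50 + (3 - 3*Y - 3*j)*(1/32)) = 8 - (-3/50 + (3/32 - 3*Y/32 - 3*j/32)) = 8 - (27/800 - 3*Y/32 - 3*j/32) = 8 + (-27/800 + 3*Y/32 + 3*j/32) = 6373/800 + 3*Y/32 + 3*j/32)
t(120, 15*K(-1))/64216 = (6373/800 + (3/32)*120 + 3*(15*(2*(-1)²))/32)/64216 = (6373/800 + 45/4 + 3*(15*(2*1))/32)*(1/64216) = (6373/800 + 45/4 + 3*(15*2)/32)*(1/64216) = (6373/800 + 45/4 + (3/32)*30)*(1/64216) = (6373/800 + 45/4 + 45/16)*(1/64216) = (17623/800)*(1/64216) = 17623/51372800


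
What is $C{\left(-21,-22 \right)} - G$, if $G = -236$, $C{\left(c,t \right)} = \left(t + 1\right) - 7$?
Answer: $208$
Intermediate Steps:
$C{\left(c,t \right)} = -6 + t$ ($C{\left(c,t \right)} = \left(1 + t\right) - 7 = -6 + t$)
$C{\left(-21,-22 \right)} - G = \left(-6 - 22\right) - -236 = -28 + 236 = 208$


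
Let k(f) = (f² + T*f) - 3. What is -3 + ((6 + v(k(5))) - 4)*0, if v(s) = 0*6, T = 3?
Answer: -3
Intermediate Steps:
k(f) = -3 + f² + 3*f (k(f) = (f² + 3*f) - 3 = -3 + f² + 3*f)
v(s) = 0
-3 + ((6 + v(k(5))) - 4)*0 = -3 + ((6 + 0) - 4)*0 = -3 + (6 - 4)*0 = -3 + 2*0 = -3 + 0 = -3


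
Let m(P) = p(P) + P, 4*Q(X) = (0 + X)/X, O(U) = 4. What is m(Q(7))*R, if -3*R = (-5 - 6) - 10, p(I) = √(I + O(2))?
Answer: 7/4 + 7*√17/2 ≈ 16.181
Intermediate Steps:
p(I) = √(4 + I) (p(I) = √(I + 4) = √(4 + I))
Q(X) = ¼ (Q(X) = ((0 + X)/X)/4 = (X/X)/4 = (¼)*1 = ¼)
m(P) = P + √(4 + P) (m(P) = √(4 + P) + P = P + √(4 + P))
R = 7 (R = -((-5 - 6) - 10)/3 = -(-11 - 10)/3 = -⅓*(-21) = 7)
m(Q(7))*R = (¼ + √(4 + ¼))*7 = (¼ + √(17/4))*7 = (¼ + √17/2)*7 = 7/4 + 7*√17/2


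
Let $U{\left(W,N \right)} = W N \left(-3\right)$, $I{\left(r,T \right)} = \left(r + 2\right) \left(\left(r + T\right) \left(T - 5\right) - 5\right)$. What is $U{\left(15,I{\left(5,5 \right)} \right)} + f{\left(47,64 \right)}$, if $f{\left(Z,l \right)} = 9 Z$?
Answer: $1998$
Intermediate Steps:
$I{\left(r,T \right)} = \left(-5 + \left(-5 + T\right) \left(T + r\right)\right) \left(2 + r\right)$ ($I{\left(r,T \right)} = \left(2 + r\right) \left(\left(T + r\right) \left(-5 + T\right) - 5\right) = \left(2 + r\right) \left(\left(-5 + T\right) \left(T + r\right) - 5\right) = \left(2 + r\right) \left(-5 + \left(-5 + T\right) \left(T + r\right)\right) = \left(-5 + \left(-5 + T\right) \left(T + r\right)\right) \left(2 + r\right)$)
$U{\left(W,N \right)} = - 3 N W$ ($U{\left(W,N \right)} = N W \left(-3\right) = - 3 N W$)
$U{\left(15,I{\left(5,5 \right)} \right)} + f{\left(47,64 \right)} = \left(-3\right) \left(-10 - 75 - 50 - 5 \cdot 5^{2} + 2 \cdot 5^{2} + 5 \cdot 5^{2} + 5 \cdot 5^{2} - 15 \cdot 5\right) 15 + 9 \cdot 47 = \left(-3\right) \left(-10 - 75 - 50 - 125 + 2 \cdot 25 + 5 \cdot 25 + 5 \cdot 25 - 75\right) 15 + 423 = \left(-3\right) \left(-10 - 75 - 50 - 125 + 50 + 125 + 125 - 75\right) 15 + 423 = \left(-3\right) \left(-35\right) 15 + 423 = 1575 + 423 = 1998$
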